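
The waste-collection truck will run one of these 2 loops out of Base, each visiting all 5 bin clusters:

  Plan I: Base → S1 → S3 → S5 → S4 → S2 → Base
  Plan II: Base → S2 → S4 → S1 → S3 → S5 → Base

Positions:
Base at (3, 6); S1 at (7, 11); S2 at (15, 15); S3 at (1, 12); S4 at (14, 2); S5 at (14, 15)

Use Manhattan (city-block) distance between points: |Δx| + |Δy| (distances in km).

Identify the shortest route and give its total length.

Shortest is Plan I, total 80 km.

Plan I: 9 + 7 + 16 + 13 + 14 + 21 = 80
Plan II: 21 + 14 + 16 + 7 + 16 + 20 = 94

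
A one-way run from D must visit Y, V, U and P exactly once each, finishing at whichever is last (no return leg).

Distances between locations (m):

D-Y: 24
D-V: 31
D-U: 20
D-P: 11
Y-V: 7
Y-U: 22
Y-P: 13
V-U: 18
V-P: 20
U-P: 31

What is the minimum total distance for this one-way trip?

Shortest open route: 49 m.

There are 4! = 24 possible orderings.
D→Y→V→U→P: 24+7+18+31 = 80
D→Y→V→P→U: 24+7+20+31 = 82
D→Y→U→V→P: 24+22+18+20 = 84
D→Y→U→P→V: 24+22+31+20 = 97
D→Y→P→V→U: 24+13+20+18 = 75
D→Y→P→U→V: 24+13+31+18 = 86
D→V→Y→U→P: 31+7+22+31 = 91
D→V→Y→P→U: 31+7+13+31 = 82
D→V→U→Y→P: 31+18+22+13 = 84
D→V→U→P→Y: 31+18+31+13 = 93
D→V→P→Y→U: 31+20+13+22 = 86
D→V→P→U→Y: 31+20+31+22 = 104
D→U→Y→V→P: 20+22+7+20 = 69
D→U→Y→P→V: 20+22+13+20 = 75
… (10 more)
D→P→Y→V→U: 11+13+7+18 = 49  ← best
The minimum is 49.
One shortest path: D → P → Y → V → U.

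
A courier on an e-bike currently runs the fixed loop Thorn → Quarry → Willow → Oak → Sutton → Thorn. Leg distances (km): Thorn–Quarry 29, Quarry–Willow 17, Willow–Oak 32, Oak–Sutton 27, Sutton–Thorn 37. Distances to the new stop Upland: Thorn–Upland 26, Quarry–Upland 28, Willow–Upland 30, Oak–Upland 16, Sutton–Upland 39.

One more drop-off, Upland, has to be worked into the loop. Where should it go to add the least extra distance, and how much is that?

Insertion cost between consecutive stops i–j is d(i,Upland) + d(Upland,j) − d(i,j):
  between Thorn and Quarry: 26 + 28 − 29 = 25
  between Quarry and Willow: 28 + 30 − 17 = 41
  between Willow and Oak: 30 + 16 − 32 = 14
  between Oak and Sutton: 16 + 39 − 27 = 28
  between Sutton and Thorn: 39 + 26 − 37 = 28
Cheapest insertion is between Willow and Oak, adding 14.
New total = 142 + 14 = 156.

Minimum extra distance: 14 km, inserting Upland between Willow and Oak.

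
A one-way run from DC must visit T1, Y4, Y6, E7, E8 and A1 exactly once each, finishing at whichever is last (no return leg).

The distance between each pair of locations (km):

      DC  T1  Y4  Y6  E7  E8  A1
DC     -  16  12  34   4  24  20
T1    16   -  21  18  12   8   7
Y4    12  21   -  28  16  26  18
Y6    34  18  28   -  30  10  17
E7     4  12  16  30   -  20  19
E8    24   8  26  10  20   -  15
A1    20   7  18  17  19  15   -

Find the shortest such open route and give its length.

Shortest open route: 63 km.

There are 6! = 720 possible orderings.
DC - T1 - Y4 - Y6 - E7 - E8 - A1: 16+21+28+30+20+15 = 130
DC - T1 - Y4 - Y6 - E7 - A1 - E8: 16+21+28+30+19+15 = 129
DC - T1 - Y4 - Y6 - E8 - E7 - A1: 16+21+28+10+20+19 = 114
DC - T1 - Y4 - Y6 - E8 - A1 - E7: 16+21+28+10+15+19 = 109
DC - T1 - Y4 - Y6 - A1 - E7 - E8: 16+21+28+17+19+20 = 121
DC - T1 - Y4 - Y6 - A1 - E8 - E7: 16+21+28+17+15+20 = 117
DC - T1 - Y4 - E7 - Y6 - E8 - A1: 16+21+16+30+10+15 = 108
DC - T1 - Y4 - E7 - Y6 - A1 - E8: 16+21+16+30+17+15 = 115
… (712 more)
DC - E7 - Y4 - A1 - T1 - E8 - Y6: 4+16+18+7+8+10 = 63  ← best
The minimum is 63.
One shortest path: DC → E7 → Y4 → A1 → T1 → E8 → Y6.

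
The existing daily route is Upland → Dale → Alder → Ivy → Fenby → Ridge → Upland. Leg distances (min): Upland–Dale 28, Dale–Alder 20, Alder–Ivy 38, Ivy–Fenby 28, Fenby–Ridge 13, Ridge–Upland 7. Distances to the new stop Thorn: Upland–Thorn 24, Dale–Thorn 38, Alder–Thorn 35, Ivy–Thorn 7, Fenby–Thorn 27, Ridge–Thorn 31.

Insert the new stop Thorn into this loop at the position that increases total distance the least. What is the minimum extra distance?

Insertion cost between consecutive stops i–j is d(i,Thorn) + d(Thorn,j) − d(i,j):
  between Upland and Dale: 24 + 38 − 28 = 34
  between Dale and Alder: 38 + 35 − 20 = 53
  between Alder and Ivy: 35 + 7 − 38 = 4
  between Ivy and Fenby: 7 + 27 − 28 = 6
  between Fenby and Ridge: 27 + 31 − 13 = 45
  between Ridge and Upland: 31 + 24 − 7 = 48
Cheapest insertion is between Alder and Ivy, adding 4.
New total = 134 + 4 = 138.

Adding 4 min by placing Thorn on the Alder–Ivy leg.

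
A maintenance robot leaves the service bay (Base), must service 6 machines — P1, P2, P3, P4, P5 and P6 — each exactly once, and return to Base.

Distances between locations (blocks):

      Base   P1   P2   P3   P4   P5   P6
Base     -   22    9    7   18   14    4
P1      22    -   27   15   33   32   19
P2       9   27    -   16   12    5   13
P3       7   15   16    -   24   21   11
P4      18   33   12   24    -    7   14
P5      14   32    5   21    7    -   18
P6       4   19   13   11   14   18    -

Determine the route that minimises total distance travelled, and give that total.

Shortest round trip = 76 blocks.

With 6 stops there are 6!/2 = 360 distinct round trips (a route and its reverse cost the same).
Base→P1→P2→P3→P4→P5→P6→Base: 22+27+16+24+7+18+4 = 118
Base→P1→P2→P3→P4→P6→P5→Base: 22+27+16+24+14+18+14 = 135
Base→P1→P2→P3→P5→P4→P6→Base: 22+27+16+21+7+14+4 = 111
Base→P1→P2→P3→P5→P6→P4→Base: 22+27+16+21+18+14+18 = 136
Base→P1→P2→P3→P6→P4→P5→Base: 22+27+16+11+14+7+14 = 111
Base→P1→P2→P3→P6→P5→P4→Base: 22+27+16+11+18+7+18 = 119
Base→P1→P2→P4→P3→P5→P6→Base: 22+27+12+24+21+18+4 = 128
Base→P1→P2→P4→P3→P6→P5→Base: 22+27+12+24+11+18+14 = 128
… (352 more)
Base→P2→P5→P4→P6→P1→P3→Base: 9+5+7+14+19+15+7 = 76  ← best
The minimum is 76.
One optimal route: Base → P2 → P5 → P4 → P6 → P1 → P3 → Base (or its reverse).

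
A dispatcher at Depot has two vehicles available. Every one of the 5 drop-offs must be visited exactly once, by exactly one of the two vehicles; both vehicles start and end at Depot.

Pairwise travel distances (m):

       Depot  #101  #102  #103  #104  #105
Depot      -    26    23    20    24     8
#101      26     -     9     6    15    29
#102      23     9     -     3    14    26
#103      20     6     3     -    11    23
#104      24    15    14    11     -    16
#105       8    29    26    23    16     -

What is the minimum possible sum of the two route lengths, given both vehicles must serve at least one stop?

Try each way of splitting the stops between the two vehicles (each non-empty) and, for each split, find the best tour for each vehicle:
  {#101} + {#102, #103, #104, #105}: 52 + 61 = 113
  {#102} + {#101, #103, #104, #105}: 46 + 65 = 111
  {#101, #102} + {#103, #104, #105}: 58 + 55 = 113
  {#103} + {#101, #102, #104, #105}: 40 + 71 = 111
  {#101, #103} + {#102, #104, #105}: 52 + 61 = 113
  {#102, #103} + {#101, #104, #105}: 46 + 65 = 111
  … (15 splits in total)
  {#101, #102, #103, #104} + {#105}: 71 + 16 = 87  ← best
Best: vehicle 1 Depot → #102 → #103 → #101 → #104 → Depot = 71; vehicle 2 Depot → #105 → Depot = 16; combined 87.

87 m — the smallest possible combined total.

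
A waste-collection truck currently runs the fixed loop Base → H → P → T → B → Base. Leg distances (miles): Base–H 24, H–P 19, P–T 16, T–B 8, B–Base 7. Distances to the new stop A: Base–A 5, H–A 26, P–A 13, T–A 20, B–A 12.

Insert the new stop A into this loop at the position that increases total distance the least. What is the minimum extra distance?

Adding 7 miles by placing A on the Base–H leg.

Insertion cost between consecutive stops i–j is d(i,A) + d(A,j) − d(i,j):
  between Base and H: 5 + 26 − 24 = 7
  between H and P: 26 + 13 − 19 = 20
  between P and T: 13 + 20 − 16 = 17
  between T and B: 20 + 12 − 8 = 24
  between B and Base: 12 + 5 − 7 = 10
Cheapest insertion is between Base and H, adding 7.
New total = 74 + 7 = 81.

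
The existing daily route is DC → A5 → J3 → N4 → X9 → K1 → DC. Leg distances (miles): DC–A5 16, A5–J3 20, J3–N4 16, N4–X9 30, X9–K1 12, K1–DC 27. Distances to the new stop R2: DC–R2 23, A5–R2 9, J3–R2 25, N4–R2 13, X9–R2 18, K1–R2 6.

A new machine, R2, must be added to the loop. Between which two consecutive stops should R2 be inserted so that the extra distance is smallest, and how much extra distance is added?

Adding 1 miles by placing R2 on the N4–X9 leg.

Insertion cost between consecutive stops i–j is d(i,R2) + d(R2,j) − d(i,j):
  between DC and A5: 23 + 9 − 16 = 16
  between A5 and J3: 9 + 25 − 20 = 14
  between J3 and N4: 25 + 13 − 16 = 22
  between N4 and X9: 13 + 18 − 30 = 1
  between X9 and K1: 18 + 6 − 12 = 12
  between K1 and DC: 6 + 23 − 27 = 2
Cheapest insertion is between N4 and X9, adding 1.
New total = 121 + 1 = 122.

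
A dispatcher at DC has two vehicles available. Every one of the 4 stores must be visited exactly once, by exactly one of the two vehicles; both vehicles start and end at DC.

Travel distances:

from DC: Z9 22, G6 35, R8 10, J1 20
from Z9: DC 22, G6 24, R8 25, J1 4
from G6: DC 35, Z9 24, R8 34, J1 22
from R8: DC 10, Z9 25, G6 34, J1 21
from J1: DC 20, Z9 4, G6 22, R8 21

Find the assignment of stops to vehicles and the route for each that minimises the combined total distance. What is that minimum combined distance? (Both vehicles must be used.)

Minimum combined distance: 103.

Check every non-empty split of the stops between the two vehicles; for each half take its own optimal tour:
  {Z9} + {G6, R8, J1}: 44 + 86 = 130
  {G6} + {Z9, R8, J1}: 70 + 57 = 127
  {Z9, G6} + {R8, J1}: 81 + 51 = 132
  {R8} + {Z9, G6, J1}: 20 + 83 = 103
  {Z9, R8} + {G6, J1}: 57 + 77 = 134
  {G6, R8} + {Z9, J1}: 79 + 46 = 125
  … (7 splits in total)
Best: vehicle 1 DC → R8 → DC = 20; vehicle 2 DC → Z9 → J1 → G6 → DC = 83; combined 103.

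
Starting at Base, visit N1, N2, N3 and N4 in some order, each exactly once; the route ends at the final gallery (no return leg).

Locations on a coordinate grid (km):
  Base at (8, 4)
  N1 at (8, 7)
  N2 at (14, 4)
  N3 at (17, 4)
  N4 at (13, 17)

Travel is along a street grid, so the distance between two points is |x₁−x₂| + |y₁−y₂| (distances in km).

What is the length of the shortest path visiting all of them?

Minimum one-way distance = 32 km.

There are 4! = 24 possible orderings.
Base→N1→N2→N3→N4: 3+9+3+17 = 32
Base→N1→N2→N4→N3: 3+9+14+17 = 43
Base→N1→N3→N2→N4: 3+12+3+14 = 32
Base→N1→N3→N4→N2: 3+12+17+14 = 46
Base→N1→N4→N2→N3: 3+15+14+3 = 35
Base→N1→N4→N3→N2: 3+15+17+3 = 38
Base→N2→N1→N3→N4: 6+9+12+17 = 44
Base→N2→N1→N4→N3: 6+9+15+17 = 47
Base→N2→N3→N1→N4: 6+3+12+15 = 36
Base→N2→N3→N4→N1: 6+3+17+15 = 41
Base→N2→N4→N1→N3: 6+14+15+12 = 47
Base→N2→N4→N3→N1: 6+14+17+12 = 49
Base→N3→N1→N2→N4: 9+12+9+14 = 44
Base→N3→N1→N4→N2: 9+12+15+14 = 50
… (10 more)
The minimum is 32.
One shortest path: Base → N1 → N2 → N3 → N4.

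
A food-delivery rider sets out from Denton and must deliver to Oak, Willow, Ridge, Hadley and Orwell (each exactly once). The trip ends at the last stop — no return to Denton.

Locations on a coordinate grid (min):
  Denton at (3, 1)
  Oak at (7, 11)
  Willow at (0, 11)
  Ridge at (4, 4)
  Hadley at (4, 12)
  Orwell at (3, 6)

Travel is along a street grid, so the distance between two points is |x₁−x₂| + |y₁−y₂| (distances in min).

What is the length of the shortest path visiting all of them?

Shortest open route: 24 min.

There are 5! = 120 possible orderings.
Denton→Oak→Willow→Ridge→Hadley→Orwell: 14+7+11+8+7 = 47
Denton→Oak→Willow→Ridge→Orwell→Hadley: 14+7+11+3+7 = 42
Denton→Oak→Willow→Hadley→Ridge→Orwell: 14+7+5+8+3 = 37
Denton→Oak→Willow→Hadley→Orwell→Ridge: 14+7+5+7+3 = 36
Denton→Oak→Willow→Orwell→Ridge→Hadley: 14+7+8+3+8 = 40
Denton→Oak→Willow→Orwell→Hadley→Ridge: 14+7+8+7+8 = 44
Denton→Oak→Ridge→Willow→Hadley→Orwell: 14+10+11+5+7 = 47
Denton→Oak→Ridge→Willow→Orwell→Hadley: 14+10+11+8+7 = 50
Denton→Oak→Ridge→Hadley→Willow→Orwell: 14+10+8+5+8 = 45
Denton→Oak→Ridge→Hadley→Orwell→Willow: 14+10+8+7+8 = 47
Denton→Oak→Ridge→Orwell→Willow→Hadley: 14+10+3+8+5 = 40
Denton→Oak→Ridge→Orwell→Hadley→Willow: 14+10+3+7+5 = 39
Denton→Oak→Hadley→Willow→Ridge→Orwell: 14+4+5+11+3 = 37
Denton→Oak→Hadley→Willow→Orwell→Ridge: 14+4+5+8+3 = 34
… (106 more)
Denton→Ridge→Orwell→Willow→Hadley→Oak: 4+3+8+5+4 = 24  ← best
The minimum is 24.
One shortest path: Denton → Ridge → Orwell → Willow → Hadley → Oak.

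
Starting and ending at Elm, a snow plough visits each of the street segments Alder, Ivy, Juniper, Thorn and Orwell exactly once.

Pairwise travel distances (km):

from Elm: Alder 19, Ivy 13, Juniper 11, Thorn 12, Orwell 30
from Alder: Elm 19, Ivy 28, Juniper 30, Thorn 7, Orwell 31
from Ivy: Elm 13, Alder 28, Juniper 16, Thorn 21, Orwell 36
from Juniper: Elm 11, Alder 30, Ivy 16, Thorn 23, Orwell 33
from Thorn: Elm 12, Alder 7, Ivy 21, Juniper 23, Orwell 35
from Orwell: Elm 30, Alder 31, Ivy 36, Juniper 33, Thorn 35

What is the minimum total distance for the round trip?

With 5 stops there are 5!/2 = 60 distinct round trips (a route and its reverse cost the same).
Elm → Alder → Ivy → Juniper → Thorn → Orwell → Elm: 19+28+16+23+35+30 = 151
Elm → Alder → Ivy → Juniper → Orwell → Thorn → Elm: 19+28+16+33+35+12 = 143
Elm → Alder → Ivy → Thorn → Juniper → Orwell → Elm: 19+28+21+23+33+30 = 154
Elm → Alder → Ivy → Thorn → Orwell → Juniper → Elm: 19+28+21+35+33+11 = 147
Elm → Alder → Ivy → Orwell → Juniper → Thorn → Elm: 19+28+36+33+23+12 = 151
Elm → Alder → Ivy → Orwell → Thorn → Juniper → Elm: 19+28+36+35+23+11 = 152
Elm → Alder → Juniper → Ivy → Thorn → Orwell → Elm: 19+30+16+21+35+30 = 151
Elm → Alder → Juniper → Ivy → Orwell → Thorn → Elm: 19+30+16+36+35+12 = 148
Elm → Alder → Juniper → Thorn → Ivy → Orwell → Elm: 19+30+23+21+36+30 = 159
Elm → Alder → Juniper → Thorn → Orwell → Ivy → Elm: 19+30+23+35+36+13 = 156
Elm → Alder → Juniper → Orwell → Ivy → Thorn → Elm: 19+30+33+36+21+12 = 151
Elm → Alder → Juniper → Orwell → Thorn → Ivy → Elm: 19+30+33+35+21+13 = 151
Elm → Alder → Thorn → Ivy → Juniper → Orwell → Elm: 19+7+21+16+33+30 = 126
Elm → Alder → Thorn → Ivy → Orwell → Juniper → Elm: 19+7+21+36+33+11 = 127
… (46 more)
Elm → Ivy → Juniper → Orwell → Alder → Thorn → Elm: 13+16+33+31+7+12 = 112  ← best
The minimum is 112.
One optimal route: Elm → Ivy → Juniper → Orwell → Alder → Thorn → Elm (or its reverse).

Shortest round trip = 112 km.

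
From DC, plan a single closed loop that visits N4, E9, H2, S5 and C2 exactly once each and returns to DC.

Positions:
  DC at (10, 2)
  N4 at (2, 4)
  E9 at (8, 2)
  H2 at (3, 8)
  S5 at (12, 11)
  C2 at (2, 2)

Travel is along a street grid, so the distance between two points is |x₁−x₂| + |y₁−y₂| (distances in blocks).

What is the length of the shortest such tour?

38 blocks — the shortest possible round trip.

There are 60 distinct closed tours to check (reversals are equivalent).
DC→N4→E9→H2→S5→C2→DC: 10+8+11+12+19+8 = 68
DC→N4→E9→H2→C2→S5→DC: 10+8+11+7+19+11 = 66
DC→N4→E9→S5→H2→C2→DC: 10+8+13+12+7+8 = 58
DC→N4→E9→S5→C2→H2→DC: 10+8+13+19+7+13 = 70
DC→N4→E9→C2→H2→S5→DC: 10+8+6+7+12+11 = 54
DC→N4→E9→C2→S5→H2→DC: 10+8+6+19+12+13 = 68
DC→N4→H2→E9→S5→C2→DC: 10+5+11+13+19+8 = 66
DC→N4→H2→E9→C2→S5→DC: 10+5+11+6+19+11 = 62
DC→N4→H2→S5→E9→C2→DC: 10+5+12+13+6+8 = 54
DC→N4→H2→S5→C2→E9→DC: 10+5+12+19+6+2 = 54
DC→N4→H2→C2→E9→S5→DC: 10+5+7+6+13+11 = 52
DC→N4→H2→C2→S5→E9→DC: 10+5+7+19+13+2 = 56
DC→N4→S5→E9→H2→C2→DC: 10+17+13+11+7+8 = 66
DC→N4→S5→E9→C2→H2→DC: 10+17+13+6+7+13 = 66
… (46 more)
DC→E9→C2→N4→H2→S5→DC: 2+6+2+5+12+11 = 38  ← best
The minimum is 38.
One optimal route: DC → E9 → C2 → N4 → H2 → S5 → DC (or its reverse).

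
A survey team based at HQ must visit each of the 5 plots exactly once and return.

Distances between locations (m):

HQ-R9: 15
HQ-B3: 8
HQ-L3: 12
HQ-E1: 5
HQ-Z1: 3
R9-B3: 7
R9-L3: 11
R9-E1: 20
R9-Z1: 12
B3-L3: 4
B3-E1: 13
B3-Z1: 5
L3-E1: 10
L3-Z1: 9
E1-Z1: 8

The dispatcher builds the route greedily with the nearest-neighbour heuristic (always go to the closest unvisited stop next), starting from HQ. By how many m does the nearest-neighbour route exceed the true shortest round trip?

16 m longer than the optimal tour.

From HQ: Z1=3, E1=5, B3=8, L3=12, R9=15 → choose Z1 (3).
From Z1: B3=5, E1=8, L3=9, R9=12 → choose B3 (5).
From B3: L3=4, R9=7, E1=13 → choose L3 (4).
From L3: E1=10, R9=11 → choose E1 (10).
From E1: R9=20 → choose R9 (20).
NN route HQ → Z1 → B3 → L3 → E1 → R9 → HQ costs 57.
Optimal: HQ → E1 → L3 → R9 → B3 → Z1 → HQ costs 41 (by enumerating all 60 distinct tours).
Excess = 57 − 41 = 16.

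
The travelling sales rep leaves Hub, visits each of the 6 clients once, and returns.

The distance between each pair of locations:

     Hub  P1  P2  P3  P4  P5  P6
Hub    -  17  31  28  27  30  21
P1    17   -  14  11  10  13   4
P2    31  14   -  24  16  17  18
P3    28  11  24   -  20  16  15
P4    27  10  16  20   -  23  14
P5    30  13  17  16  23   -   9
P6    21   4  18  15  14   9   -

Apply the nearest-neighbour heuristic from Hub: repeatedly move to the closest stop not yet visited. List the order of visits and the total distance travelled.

At Hub the remaining stops are P1 17, P6 21, P4 27, P3 28, P5 30, P2 31; go to P1.
At P1 the remaining stops are P6 4, P4 10, P3 11, P5 13, P2 14; go to P6.
At P6 the remaining stops are P5 9, P4 14, P3 15, P2 18; go to P5.
At P5 the remaining stops are P3 16, P2 17, P4 23; go to P3.
At P3 the remaining stops are P4 20, P2 24; go to P4.
At P4 the remaining stops are P2 16; go to P2.
Return P2→Hub: 31.
Total = 17 + 4 + 9 + 16 + 20 + 16 + 31 = 113.

113 along Hub → P1 → P6 → P5 → P3 → P4 → P2 → Hub.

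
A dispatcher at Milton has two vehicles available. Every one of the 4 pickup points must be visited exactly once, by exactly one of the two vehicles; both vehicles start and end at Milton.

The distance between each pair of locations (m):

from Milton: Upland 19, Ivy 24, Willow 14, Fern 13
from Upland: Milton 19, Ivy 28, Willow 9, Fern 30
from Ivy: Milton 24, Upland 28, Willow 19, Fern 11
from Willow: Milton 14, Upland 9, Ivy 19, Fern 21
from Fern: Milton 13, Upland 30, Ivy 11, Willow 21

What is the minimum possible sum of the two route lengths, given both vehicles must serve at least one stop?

Minimum combined distance: 90 m.

Check every non-empty split of the stops between the two vehicles; for each half take its own optimal tour:
  {Upland} + {Ivy, Willow, Fern}: 38 + 57 = 95
  {Ivy} + {Upland, Willow, Fern}: 48 + 62 = 110
  {Upland, Ivy} + {Willow, Fern}: 71 + 48 = 119
  {Willow} + {Upland, Ivy, Fern}: 28 + 71 = 99
  {Upland, Willow} + {Ivy, Fern}: 42 + 48 = 90
  {Ivy, Willow} + {Upland, Fern}: 57 + 62 = 119
  … (7 splits in total)
Best: vehicle 1 Milton → Upland → Willow → Milton = 42; vehicle 2 Milton → Ivy → Fern → Milton = 48; combined 90.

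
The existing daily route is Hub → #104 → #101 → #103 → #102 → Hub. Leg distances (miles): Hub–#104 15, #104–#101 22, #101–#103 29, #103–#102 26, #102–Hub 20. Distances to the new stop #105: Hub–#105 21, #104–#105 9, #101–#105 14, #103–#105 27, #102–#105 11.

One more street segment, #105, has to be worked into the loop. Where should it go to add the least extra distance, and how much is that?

Insertion cost between consecutive stops i–j is d(i,#105) + d(#105,j) − d(i,j):
  between Hub and #104: 21 + 9 − 15 = 15
  between #104 and #101: 9 + 14 − 22 = 1
  between #101 and #103: 14 + 27 − 29 = 12
  between #103 and #102: 27 + 11 − 26 = 12
  between #102 and Hub: 11 + 21 − 20 = 12
Cheapest insertion is between #104 and #101, adding 1.
New total = 112 + 1 = 113.

+1 miles — insert #105 between #104 and #101.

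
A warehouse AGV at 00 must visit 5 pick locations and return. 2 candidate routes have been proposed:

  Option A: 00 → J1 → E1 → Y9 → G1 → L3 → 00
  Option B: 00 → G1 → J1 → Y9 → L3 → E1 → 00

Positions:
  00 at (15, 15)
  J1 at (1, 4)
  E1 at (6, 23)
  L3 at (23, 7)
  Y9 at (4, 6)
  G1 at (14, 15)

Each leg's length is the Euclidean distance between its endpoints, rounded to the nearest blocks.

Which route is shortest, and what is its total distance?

76 blocks — Option B is the shortest.

Option A: 18 + 20 + 17 + 13 + 12 + 11 = 91
Option B: 1 + 17 + 4 + 19 + 23 + 12 = 76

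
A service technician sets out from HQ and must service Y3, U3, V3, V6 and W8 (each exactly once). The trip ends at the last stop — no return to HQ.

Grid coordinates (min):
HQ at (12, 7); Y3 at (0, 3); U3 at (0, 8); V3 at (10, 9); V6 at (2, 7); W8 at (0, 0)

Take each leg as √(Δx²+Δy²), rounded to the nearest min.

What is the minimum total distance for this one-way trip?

Shortest open route: 21 min.

There are 5! = 120 possible orderings.
HQ→Y3→U3→V3→V6→W8: 13+5+10+8+7 = 43
HQ→Y3→U3→V3→W8→V6: 13+5+10+13+7 = 48
HQ→Y3→U3→V6→V3→W8: 13+5+2+8+13 = 41
HQ→Y3→U3→V6→W8→V3: 13+5+2+7+13 = 40
HQ→Y3→U3→W8→V3→V6: 13+5+8+13+8 = 47
HQ→Y3→U3→W8→V6→V3: 13+5+8+7+8 = 41
HQ→Y3→V3→U3→V6→W8: 13+12+10+2+7 = 44
HQ→Y3→V3→U3→W8→V6: 13+12+10+8+7 = 50
HQ→Y3→V3→V6→U3→W8: 13+12+8+2+8 = 43
HQ→Y3→V3→V6→W8→U3: 13+12+8+7+8 = 48
HQ→Y3→V3→W8→U3→V6: 13+12+13+8+2 = 48
HQ→Y3→V3→W8→V6→U3: 13+12+13+7+2 = 47
HQ→Y3→V6→U3→V3→W8: 13+4+2+10+13 = 42
HQ→Y3→V6→U3→W8→V3: 13+4+2+8+13 = 40
… (106 more)
HQ→V3→V6→U3→Y3→W8: 3+8+2+5+3 = 21  ← best
The minimum is 21.
One shortest path: HQ → V3 → V6 → U3 → Y3 → W8.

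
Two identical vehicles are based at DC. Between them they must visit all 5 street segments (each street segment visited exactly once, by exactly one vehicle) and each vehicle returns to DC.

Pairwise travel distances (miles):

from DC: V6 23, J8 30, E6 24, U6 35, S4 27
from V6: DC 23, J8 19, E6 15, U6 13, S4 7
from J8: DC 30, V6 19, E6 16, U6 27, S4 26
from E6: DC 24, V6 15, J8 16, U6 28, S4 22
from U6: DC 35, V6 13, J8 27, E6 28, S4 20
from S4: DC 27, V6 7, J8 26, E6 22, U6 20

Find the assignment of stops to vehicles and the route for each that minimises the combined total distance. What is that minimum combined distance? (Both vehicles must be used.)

Minimum combined distance: 152 miles.

There are 2^4 − 1 = 15 ways to divide the 5 stops into two non-empty groups. For each, the best each vehicle can do is its own shortest tour through its group:
  {V6} + {J8, E6, U6, S4}: 46 + 114 = 160
  {J8} + {V6, E6, U6, S4}: 60 + 99 = 159
  {V6, J8} + {E6, U6, S4}: 72 + 99 = 171
  {E6} + {V6, J8, U6, S4}: 48 + 104 = 152
  {V6, E6} + {J8, U6, S4}: 62 + 104 = 166
  {J8, E6} + {V6, U6, S4}: 70 + 82 = 152
  … (15 splits in total)
Best: vehicle 1 DC → E6 → DC = 48; vehicle 2 DC → J8 → U6 → V6 → S4 → DC = 104; combined 152.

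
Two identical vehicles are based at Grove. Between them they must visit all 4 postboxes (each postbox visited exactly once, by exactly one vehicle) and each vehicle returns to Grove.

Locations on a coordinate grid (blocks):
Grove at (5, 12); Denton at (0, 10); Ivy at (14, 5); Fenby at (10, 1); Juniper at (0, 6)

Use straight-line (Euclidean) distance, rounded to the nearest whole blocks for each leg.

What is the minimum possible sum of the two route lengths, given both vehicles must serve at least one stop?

Try each way of splitting the stops between the two vehicles (each non-empty) and, for each split, find the best tour for each vehicle:
  {Denton} + {Ivy, Fenby, Juniper}: 10 + 36 = 46
  {Ivy} + {Denton, Fenby, Juniper}: 22 + 32 = 54
  {Denton, Ivy} + {Fenby, Juniper}: 31 + 31 = 62
  {Fenby} + {Denton, Ivy, Juniper}: 24 + 34 = 58
  {Denton, Fenby} + {Ivy, Juniper}: 30 + 33 = 63
  {Ivy, Fenby} + {Denton, Juniper}: 29 + 17 = 46
  … (7 splits in total)
Best: vehicle 1 Grove → Denton → Grove = 10; vehicle 2 Grove → Ivy → Fenby → Juniper → Grove = 36; combined 46.

46 blocks — the smallest possible combined total.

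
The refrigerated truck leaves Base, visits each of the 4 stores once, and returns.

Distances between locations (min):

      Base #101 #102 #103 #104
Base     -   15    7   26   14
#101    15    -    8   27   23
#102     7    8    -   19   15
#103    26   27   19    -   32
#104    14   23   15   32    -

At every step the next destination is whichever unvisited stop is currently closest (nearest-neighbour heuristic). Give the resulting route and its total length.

Base → [#102:7 / #104:14 / #101:15 / #103:26] → #102 (7)
#102 → [#101:8 / #104:15 / #103:19] → #101 (8)
#101 → [#104:23 / #103:27] → #104 (23)
#104 → [#103:32] → #103 (32)
Return #103→Base: 26.
Total = 7 + 8 + 23 + 32 + 26 = 96.

96 min along Base → #102 → #101 → #104 → #103 → Base.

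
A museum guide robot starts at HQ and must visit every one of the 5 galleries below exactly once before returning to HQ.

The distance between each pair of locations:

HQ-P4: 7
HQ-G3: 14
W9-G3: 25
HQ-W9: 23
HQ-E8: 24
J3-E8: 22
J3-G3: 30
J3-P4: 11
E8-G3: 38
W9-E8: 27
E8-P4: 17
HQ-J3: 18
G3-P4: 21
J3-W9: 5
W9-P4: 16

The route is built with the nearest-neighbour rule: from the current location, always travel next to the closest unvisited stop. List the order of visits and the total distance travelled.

Total distance 110 via the nearest-neighbour route HQ → P4 → J3 → W9 → G3 → E8 → HQ.

From HQ: distances to unvisited — P4=7, G3=14, J3=18, W9=23, E8=24. Nearest is P4 (7).
From P4: distances to unvisited — J3=11, W9=16, E8=17, G3=21. Nearest is J3 (11).
From J3: distances to unvisited — W9=5, E8=22, G3=30. Nearest is W9 (5).
From W9: distances to unvisited — G3=25, E8=27. Nearest is G3 (25).
From G3: distances to unvisited — E8=38. Nearest is E8 (38).
Return E8→HQ: 24.
Total = 7 + 11 + 5 + 25 + 38 + 24 = 110.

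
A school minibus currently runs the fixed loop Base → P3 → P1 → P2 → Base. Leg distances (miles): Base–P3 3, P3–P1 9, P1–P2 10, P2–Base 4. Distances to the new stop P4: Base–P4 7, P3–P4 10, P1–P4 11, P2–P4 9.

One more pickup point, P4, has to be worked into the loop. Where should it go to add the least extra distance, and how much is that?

Minimum extra distance: 10 miles, inserting P4 between P1 and P2.

Insertion cost between consecutive stops i–j is d(i,P4) + d(P4,j) − d(i,j):
  between Base and P3: 7 + 10 − 3 = 14
  between P3 and P1: 10 + 11 − 9 = 12
  between P1 and P2: 11 + 9 − 10 = 10
  between P2 and Base: 9 + 7 − 4 = 12
Cheapest insertion is between P1 and P2, adding 10.
New total = 26 + 10 = 36.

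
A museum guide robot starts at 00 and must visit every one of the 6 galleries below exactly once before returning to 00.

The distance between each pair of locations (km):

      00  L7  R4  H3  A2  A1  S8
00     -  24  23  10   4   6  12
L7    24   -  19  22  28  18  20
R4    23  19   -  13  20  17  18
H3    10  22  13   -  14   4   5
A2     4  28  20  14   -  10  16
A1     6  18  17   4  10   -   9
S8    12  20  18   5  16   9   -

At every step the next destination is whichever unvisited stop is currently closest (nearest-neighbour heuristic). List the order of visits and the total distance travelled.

00 → [A2:4 / A1:6 / H3:10 / S8:12 / R4:23 / L7:24] → A2 (4)
A2 → [A1:10 / H3:14 / S8:16 / R4:20 / L7:28] → A1 (10)
A1 → [H3:4 / S8:9 / R4:17 / L7:18] → H3 (4)
H3 → [S8:5 / R4:13 / L7:22] → S8 (5)
S8 → [R4:18 / L7:20] → R4 (18)
R4 → [L7:19] → L7 (19)
Return L7→00: 24.
Total = 4 + 10 + 4 + 5 + 18 + 19 + 24 = 84.

Total distance 84 km via the nearest-neighbour route 00 → A2 → A1 → H3 → S8 → R4 → L7 → 00.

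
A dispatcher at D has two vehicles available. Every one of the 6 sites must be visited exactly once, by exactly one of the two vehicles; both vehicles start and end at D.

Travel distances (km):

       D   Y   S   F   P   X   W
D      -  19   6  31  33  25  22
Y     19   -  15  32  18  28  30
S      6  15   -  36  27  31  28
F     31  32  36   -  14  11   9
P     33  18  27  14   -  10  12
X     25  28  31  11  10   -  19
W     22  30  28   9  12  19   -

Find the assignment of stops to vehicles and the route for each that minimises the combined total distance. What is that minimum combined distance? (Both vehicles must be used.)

Minimum combined distance: 101 km.

Check every non-empty split of the stops between the two vehicles; for each half take its own optimal tour:
  {Y} + {S, F, P, X, W}: 38 + 85 = 123
  {S} + {Y, F, P, X, W}: 12 + 89 = 101
  {Y, S} + {F, P, X, W}: 40 + 80 = 120
  {F} + {Y, S, P, X, W}: 62 + 90 = 152
  {Y, F} + {S, P, X, W}: 82 + 81 = 163
  {S, F} + {Y, P, X, W}: 73 + 88 = 161
  … (31 splits in total)
Best: vehicle 1 D → S → D = 12; vehicle 2 D → Y → P → X → F → W → D = 89; combined 101.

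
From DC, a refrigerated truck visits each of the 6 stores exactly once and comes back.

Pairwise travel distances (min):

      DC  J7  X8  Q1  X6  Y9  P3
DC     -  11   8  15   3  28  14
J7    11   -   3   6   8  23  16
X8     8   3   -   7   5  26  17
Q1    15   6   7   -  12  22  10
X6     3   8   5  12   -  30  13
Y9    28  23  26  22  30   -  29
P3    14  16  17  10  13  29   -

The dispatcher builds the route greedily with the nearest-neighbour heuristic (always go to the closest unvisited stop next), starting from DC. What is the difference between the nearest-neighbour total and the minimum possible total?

From DC: X6=3, X8=8, J7=11, P3=14, Q1=15, Y9=28 → choose X6 (3).
From X6: X8=5, J7=8, Q1=12, P3=13, Y9=30 → choose X8 (5).
From X8: J7=3, Q1=7, P3=17, Y9=26 → choose J7 (3).
From J7: Q1=6, P3=16, Y9=23 → choose Q1 (6).
From Q1: P3=10, Y9=22 → choose P3 (10).
From P3: Y9=29 → choose Y9 (29).
NN route DC → X6 → X8 → J7 → Q1 → P3 → Y9 → DC costs 84.
Optimal: DC → X6 → X8 → J7 → Y9 → Q1 → P3 → DC costs 80 (by enumerating all 360 distinct tours).
Excess = 84 − 80 = 4.

The nearest-neighbour route is 4 min longer than optimal.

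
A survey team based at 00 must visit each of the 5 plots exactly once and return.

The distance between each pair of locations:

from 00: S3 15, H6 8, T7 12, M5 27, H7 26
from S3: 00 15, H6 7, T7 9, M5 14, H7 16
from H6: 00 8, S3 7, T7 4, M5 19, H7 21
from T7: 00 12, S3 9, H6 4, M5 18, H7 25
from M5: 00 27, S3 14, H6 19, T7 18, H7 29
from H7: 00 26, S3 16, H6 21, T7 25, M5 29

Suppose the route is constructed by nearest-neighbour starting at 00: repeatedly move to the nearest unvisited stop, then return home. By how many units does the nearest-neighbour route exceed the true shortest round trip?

Excess over optimum: 4.

From 00: H6=8, T7=12, S3=15, H7=26, M5=27 → choose H6 (8).
From H6: T7=4, S3=7, M5=19, H7=21 → choose T7 (4).
From T7: S3=9, M5=18, H7=25 → choose S3 (9).
From S3: M5=14, H7=16 → choose M5 (14).
From M5: H7=29 → choose H7 (29).
NN route 00 → H6 → T7 → S3 → M5 → H7 → 00 costs 90.
Optimal: 00 → H6 → T7 → M5 → S3 → H7 → 00 costs 86 (by enumerating all 60 distinct tours).
Excess = 90 − 86 = 4.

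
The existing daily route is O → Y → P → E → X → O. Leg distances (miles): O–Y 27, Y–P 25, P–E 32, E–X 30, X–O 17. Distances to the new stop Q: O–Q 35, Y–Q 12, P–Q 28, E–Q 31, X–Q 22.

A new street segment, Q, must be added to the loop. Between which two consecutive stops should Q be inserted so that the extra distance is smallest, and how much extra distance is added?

Insertion cost between consecutive stops i–j is d(i,Q) + d(Q,j) − d(i,j):
  between O and Y: 35 + 12 − 27 = 20
  between Y and P: 12 + 28 − 25 = 15
  between P and E: 28 + 31 − 32 = 27
  between E and X: 31 + 22 − 30 = 23
  between X and O: 22 + 35 − 17 = 40
Cheapest insertion is between Y and P, adding 15.
New total = 131 + 15 = 146.

+15 miles — insert Q between Y and P.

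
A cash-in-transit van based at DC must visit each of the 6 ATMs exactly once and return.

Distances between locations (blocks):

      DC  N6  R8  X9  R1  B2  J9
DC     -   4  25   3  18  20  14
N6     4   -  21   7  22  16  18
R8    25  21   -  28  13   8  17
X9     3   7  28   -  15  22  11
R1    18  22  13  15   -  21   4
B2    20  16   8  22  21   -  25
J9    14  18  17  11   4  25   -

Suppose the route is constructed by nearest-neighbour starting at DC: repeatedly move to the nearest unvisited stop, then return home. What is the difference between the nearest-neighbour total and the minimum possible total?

From DC: X9=3, N6=4, J9=14, R1=18, B2=20, R8=25 → choose X9 (3).
From X9: N6=7, J9=11, R1=15, B2=22, R8=28 → choose N6 (7).
From N6: B2=16, J9=18, R8=21, R1=22 → choose B2 (16).
From B2: R8=8, R1=21, J9=25 → choose R8 (8).
From R8: R1=13, J9=17 → choose R1 (13).
From R1: J9=4 → choose J9 (4).
NN route DC → X9 → N6 → B2 → R8 → R1 → J9 → DC costs 65.
Optimal: DC → N6 → B2 → R8 → R1 → J9 → X9 → DC costs 59 (by enumerating all 360 distinct tours).
Excess = 65 − 59 = 6.

6 blocks longer than the optimal tour.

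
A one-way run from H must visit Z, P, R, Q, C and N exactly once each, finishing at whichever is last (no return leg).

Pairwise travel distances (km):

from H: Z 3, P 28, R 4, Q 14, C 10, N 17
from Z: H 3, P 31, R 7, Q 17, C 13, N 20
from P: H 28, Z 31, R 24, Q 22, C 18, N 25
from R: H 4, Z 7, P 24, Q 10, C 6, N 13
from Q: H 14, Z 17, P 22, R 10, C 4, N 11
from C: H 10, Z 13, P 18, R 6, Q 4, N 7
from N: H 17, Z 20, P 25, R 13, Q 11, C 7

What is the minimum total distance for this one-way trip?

Shortest open route: 56 km.

There are 6! = 720 possible orderings.
H→Z→P→R→Q→C→N: 3+31+24+10+4+7 = 79
H→Z→P→R→Q→N→C: 3+31+24+10+11+7 = 86
H→Z→P→R→C→Q→N: 3+31+24+6+4+11 = 79
H→Z→P→R→C→N→Q: 3+31+24+6+7+11 = 82
H→Z→P→R→N→Q→C: 3+31+24+13+11+4 = 86
H→Z→P→R→N→C→Q: 3+31+24+13+7+4 = 82
H→Z→P→Q→R→C→N: 3+31+22+10+6+7 = 79
H→Z→P→Q→R→N→C: 3+31+22+10+13+7 = 86
… (712 more)
H→Z→R→Q→C→N→P: 3+7+10+4+7+25 = 56  ← best
The minimum is 56.
One shortest path: H → Z → R → Q → C → N → P.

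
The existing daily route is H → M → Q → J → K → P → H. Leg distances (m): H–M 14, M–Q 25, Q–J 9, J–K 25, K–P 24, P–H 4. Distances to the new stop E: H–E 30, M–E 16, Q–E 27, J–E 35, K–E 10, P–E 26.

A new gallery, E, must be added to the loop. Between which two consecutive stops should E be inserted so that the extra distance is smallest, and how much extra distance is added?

Insertion cost between consecutive stops i–j is d(i,E) + d(E,j) − d(i,j):
  between H and M: 30 + 16 − 14 = 32
  between M and Q: 16 + 27 − 25 = 18
  between Q and J: 27 + 35 − 9 = 53
  between J and K: 35 + 10 − 25 = 20
  between K and P: 10 + 26 − 24 = 12
  between P and H: 26 + 30 − 4 = 52
Cheapest insertion is between K and P, adding 12.
New total = 101 + 12 = 113.

+12 m — insert E between K and P.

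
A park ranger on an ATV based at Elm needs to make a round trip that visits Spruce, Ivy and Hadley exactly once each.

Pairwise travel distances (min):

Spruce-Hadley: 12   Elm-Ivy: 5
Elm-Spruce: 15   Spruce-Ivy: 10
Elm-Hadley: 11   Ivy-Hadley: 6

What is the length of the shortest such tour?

Elm→Spruce→Ivy→Hadley→Elm: 15+10+6+11 = 42
Elm→Spruce→Hadley→Ivy→Elm: 15+12+6+5 = 38
Elm→Ivy→Spruce→Hadley→Elm: 5+10+12+11 = 38
The minimum is 38.
One optimal route: Elm → Spruce → Hadley → Ivy → Elm (or its reverse).

Minimum total distance: 38 min.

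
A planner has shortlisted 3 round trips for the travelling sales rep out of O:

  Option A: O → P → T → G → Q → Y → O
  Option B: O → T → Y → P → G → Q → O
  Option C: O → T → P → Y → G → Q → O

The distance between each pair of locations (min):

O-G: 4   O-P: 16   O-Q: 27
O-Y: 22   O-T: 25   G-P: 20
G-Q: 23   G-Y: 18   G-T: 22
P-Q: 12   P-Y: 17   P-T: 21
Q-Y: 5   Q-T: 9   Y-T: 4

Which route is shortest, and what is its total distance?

Shortest is Option A, total 109 min.

Option A: 16 + 21 + 22 + 23 + 5 + 22 = 109
Option B: 25 + 4 + 17 + 20 + 23 + 27 = 116
Option C: 25 + 21 + 17 + 18 + 23 + 27 = 131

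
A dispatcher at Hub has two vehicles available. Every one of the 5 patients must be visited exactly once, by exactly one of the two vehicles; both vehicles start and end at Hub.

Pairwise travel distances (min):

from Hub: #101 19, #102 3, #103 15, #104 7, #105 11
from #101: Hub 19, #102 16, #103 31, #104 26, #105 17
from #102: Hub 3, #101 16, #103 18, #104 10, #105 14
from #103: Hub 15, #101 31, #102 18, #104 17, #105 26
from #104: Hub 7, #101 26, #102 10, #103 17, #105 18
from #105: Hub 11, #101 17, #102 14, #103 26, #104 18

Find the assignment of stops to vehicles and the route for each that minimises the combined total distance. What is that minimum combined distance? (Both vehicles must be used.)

There are 2^4 − 1 = 15 ways to divide the 5 stops into two non-empty groups. For each, the best each vehicle can do is its own shortest tour through its group:
  {#101} + {#102, #103, #104, #105}: 38 + 67 = 105
  {#102} + {#101, #103, #104, #105}: 6 + 83 = 89
  {#101, #102} + {#103, #104, #105}: 38 + 61 = 99
  {#103} + {#101, #102, #104, #105}: 30 + 61 = 91
  {#101, #103} + {#102, #104, #105}: 65 + 42 = 107
  {#102, #103} + {#101, #104, #105}: 36 + 61 = 97
  … (15 splits in total)
  {#103, #104} + {#101, #102, #105}: 39 + 47 = 86  ← best
Best: vehicle 1 Hub → #103 → #104 → Hub = 39; vehicle 2 Hub → #102 → #101 → #105 → Hub = 47; combined 86.

86 min — the smallest possible combined total.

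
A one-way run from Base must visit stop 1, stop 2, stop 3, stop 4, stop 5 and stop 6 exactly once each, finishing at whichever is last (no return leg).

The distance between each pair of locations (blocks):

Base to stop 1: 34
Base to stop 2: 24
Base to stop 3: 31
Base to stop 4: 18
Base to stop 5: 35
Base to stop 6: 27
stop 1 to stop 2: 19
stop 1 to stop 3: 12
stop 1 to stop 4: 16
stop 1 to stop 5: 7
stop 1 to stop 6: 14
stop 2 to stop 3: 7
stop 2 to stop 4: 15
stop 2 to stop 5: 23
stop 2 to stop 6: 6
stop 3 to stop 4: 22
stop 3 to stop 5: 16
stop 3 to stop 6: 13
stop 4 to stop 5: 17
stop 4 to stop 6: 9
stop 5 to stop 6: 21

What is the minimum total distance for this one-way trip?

Minimum one-way distance = 59 blocks.

There are 6! = 720 possible orderings.
Base - stop 1 - stop 2 - stop 3 - stop 4 - stop 5 - stop 6: 34+19+7+22+17+21 = 120
Base - stop 1 - stop 2 - stop 3 - stop 4 - stop 6 - stop 5: 34+19+7+22+9+21 = 112
Base - stop 1 - stop 2 - stop 3 - stop 5 - stop 4 - stop 6: 34+19+7+16+17+9 = 102
Base - stop 1 - stop 2 - stop 3 - stop 5 - stop 6 - stop 4: 34+19+7+16+21+9 = 106
Base - stop 1 - stop 2 - stop 3 - stop 6 - stop 4 - stop 5: 34+19+7+13+9+17 = 99
Base - stop 1 - stop 2 - stop 3 - stop 6 - stop 5 - stop 4: 34+19+7+13+21+17 = 111
Base - stop 1 - stop 2 - stop 4 - stop 3 - stop 5 - stop 6: 34+19+15+22+16+21 = 127
Base - stop 1 - stop 2 - stop 4 - stop 3 - stop 6 - stop 5: 34+19+15+22+13+21 = 124
… (712 more)
Base - stop 4 - stop 6 - stop 2 - stop 3 - stop 1 - stop 5: 18+9+6+7+12+7 = 59  ← best
The minimum is 59.
One shortest path: Base → stop 4 → stop 6 → stop 2 → stop 3 → stop 1 → stop 5.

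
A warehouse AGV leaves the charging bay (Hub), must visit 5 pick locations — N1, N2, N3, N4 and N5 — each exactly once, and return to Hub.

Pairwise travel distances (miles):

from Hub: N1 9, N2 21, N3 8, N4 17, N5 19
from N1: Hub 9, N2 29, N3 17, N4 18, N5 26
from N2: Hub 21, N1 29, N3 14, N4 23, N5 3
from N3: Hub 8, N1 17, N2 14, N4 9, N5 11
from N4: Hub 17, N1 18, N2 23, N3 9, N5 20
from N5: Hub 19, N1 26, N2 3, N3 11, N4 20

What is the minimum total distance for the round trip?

There are 60 distinct closed tours to check (reversals are equivalent).
Hub-N1-N2-N3-N4-N5-Hub: 9+29+14+9+20+19 = 100
Hub-N1-N2-N3-N5-N4-Hub: 9+29+14+11+20+17 = 100
Hub-N1-N2-N4-N3-N5-Hub: 9+29+23+9+11+19 = 100
Hub-N1-N2-N4-N5-N3-Hub: 9+29+23+20+11+8 = 100
Hub-N1-N2-N5-N3-N4-Hub: 9+29+3+11+9+17 = 78
Hub-N1-N2-N5-N4-N3-Hub: 9+29+3+20+9+8 = 78
Hub-N1-N3-N2-N4-N5-Hub: 9+17+14+23+20+19 = 102
Hub-N1-N3-N2-N5-N4-Hub: 9+17+14+3+20+17 = 80
Hub-N1-N3-N4-N2-N5-Hub: 9+17+9+23+3+19 = 80
Hub-N1-N3-N4-N5-N2-Hub: 9+17+9+20+3+21 = 79
Hub-N1-N3-N5-N2-N4-Hub: 9+17+11+3+23+17 = 80
Hub-N1-N3-N5-N4-N2-Hub: 9+17+11+20+23+21 = 101
Hub-N1-N4-N2-N3-N5-Hub: 9+18+23+14+11+19 = 94
Hub-N1-N4-N2-N5-N3-Hub: 9+18+23+3+11+8 = 72
… (46 more)
Hub-N1-N4-N3-N5-N2-Hub: 9+18+9+11+3+21 = 71  ← best
The minimum is 71.
One optimal route: Hub → N1 → N4 → N3 → N5 → N2 → Hub (or its reverse).

Minimum total distance: 71 miles.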